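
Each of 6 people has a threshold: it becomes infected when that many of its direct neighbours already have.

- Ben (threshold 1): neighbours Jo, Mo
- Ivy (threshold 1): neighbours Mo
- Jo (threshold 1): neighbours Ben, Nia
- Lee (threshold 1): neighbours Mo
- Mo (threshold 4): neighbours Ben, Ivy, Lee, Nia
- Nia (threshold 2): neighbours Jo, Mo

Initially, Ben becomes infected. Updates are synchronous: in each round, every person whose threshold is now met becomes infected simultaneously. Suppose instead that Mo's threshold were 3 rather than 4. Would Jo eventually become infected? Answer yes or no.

yes

With Mo's threshold at 3:
Round 1 — Ben becomes infected (initial).
Round 2 — checking thresholds:
  Jo: 1 of 2 neighbours ≥ 1, becomes infected.
  Mo: 1 of 4 neighbours < 3, holds.
Round 3 — no new infections; cascade stops.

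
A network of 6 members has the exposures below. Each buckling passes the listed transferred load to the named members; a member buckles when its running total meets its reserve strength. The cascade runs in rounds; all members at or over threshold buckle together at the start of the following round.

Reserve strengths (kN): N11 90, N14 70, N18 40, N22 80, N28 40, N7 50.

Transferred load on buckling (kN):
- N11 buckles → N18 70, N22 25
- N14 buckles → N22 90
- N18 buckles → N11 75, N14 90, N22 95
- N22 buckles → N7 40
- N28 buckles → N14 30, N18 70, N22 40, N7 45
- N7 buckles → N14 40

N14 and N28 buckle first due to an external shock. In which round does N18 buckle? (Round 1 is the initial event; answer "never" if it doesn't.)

2

Round 1 — N14, N28 buckle (initial).
  N18: +70 → 70 ≥ 40
  N22: +90+40 → 130 ≥ 80
  N7: +45 → 45 < 50
Round 2 — N18, N22 buckle.
  N11: +75 → 75 < 90
  N7: +40 → 85 ≥ 50
Round 3 — N7 buckles.
No further bucklings.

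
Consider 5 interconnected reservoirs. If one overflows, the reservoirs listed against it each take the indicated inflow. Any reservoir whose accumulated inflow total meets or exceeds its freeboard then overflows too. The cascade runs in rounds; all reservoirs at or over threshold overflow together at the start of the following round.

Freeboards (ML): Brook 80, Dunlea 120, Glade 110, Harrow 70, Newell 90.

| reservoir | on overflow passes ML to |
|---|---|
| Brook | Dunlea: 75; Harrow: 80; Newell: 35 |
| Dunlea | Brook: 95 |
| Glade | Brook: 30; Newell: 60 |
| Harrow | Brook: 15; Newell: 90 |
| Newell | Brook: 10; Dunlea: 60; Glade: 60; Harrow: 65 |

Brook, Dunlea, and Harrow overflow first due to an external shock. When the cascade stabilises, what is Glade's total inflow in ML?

60

Round 1 — Brook, Dunlea, Harrow overflow (initial).
  Newell: +35+90 → 125 ≥ 90
Round 2 — Newell overflows.
  Glade: +60 → 60 < 110
No further overflows.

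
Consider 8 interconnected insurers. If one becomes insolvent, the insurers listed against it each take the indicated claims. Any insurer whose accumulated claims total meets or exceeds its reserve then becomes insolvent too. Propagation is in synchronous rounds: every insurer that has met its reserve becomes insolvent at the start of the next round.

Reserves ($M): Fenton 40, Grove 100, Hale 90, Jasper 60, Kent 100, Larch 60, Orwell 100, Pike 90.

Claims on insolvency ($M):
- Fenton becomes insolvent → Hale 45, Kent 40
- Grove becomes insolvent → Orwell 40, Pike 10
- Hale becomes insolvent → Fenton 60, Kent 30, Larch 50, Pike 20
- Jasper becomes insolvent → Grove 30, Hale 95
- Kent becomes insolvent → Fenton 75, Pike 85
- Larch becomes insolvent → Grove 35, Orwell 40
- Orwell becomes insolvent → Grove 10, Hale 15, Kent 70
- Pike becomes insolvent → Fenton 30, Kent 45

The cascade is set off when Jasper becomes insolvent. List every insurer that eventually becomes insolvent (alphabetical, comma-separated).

Round 1 — Jasper becomes insolvent (initial).
  Grove: +30 → 30 < 100
  Hale: +95 → 95 ≥ 90
Round 2 — Hale becomes insolvent.
  Fenton: +60 → 60 ≥ 40
  Kent: +30 → 30 < 100
  Larch: +50 → 50 < 60
  Pike: +20 → 20 < 90
Round 3 — Fenton becomes insolvent.
  Kent: +40 → 70 < 100
No further insolvencies.

Fenton, Hale, Jasper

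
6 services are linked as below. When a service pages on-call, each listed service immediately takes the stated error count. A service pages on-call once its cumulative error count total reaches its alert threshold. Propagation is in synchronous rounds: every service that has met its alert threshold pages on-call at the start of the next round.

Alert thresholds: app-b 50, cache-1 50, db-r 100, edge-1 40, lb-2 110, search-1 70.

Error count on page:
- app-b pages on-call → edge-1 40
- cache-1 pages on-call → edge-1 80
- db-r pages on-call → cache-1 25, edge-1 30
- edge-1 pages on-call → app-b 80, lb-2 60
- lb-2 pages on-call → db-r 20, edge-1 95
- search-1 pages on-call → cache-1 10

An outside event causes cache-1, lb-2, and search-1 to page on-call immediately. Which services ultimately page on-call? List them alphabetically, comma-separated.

app-b, cache-1, edge-1, lb-2, search-1

Round 1 — cache-1, lb-2, search-1 page on-call (initial).
  db-r: +20 → 20 < 100
  edge-1: +80+95 → 175 ≥ 40
Round 2 — edge-1 pages on-call.
  app-b: +80 → 80 ≥ 50
Round 3 — app-b pages on-call.
No further pages.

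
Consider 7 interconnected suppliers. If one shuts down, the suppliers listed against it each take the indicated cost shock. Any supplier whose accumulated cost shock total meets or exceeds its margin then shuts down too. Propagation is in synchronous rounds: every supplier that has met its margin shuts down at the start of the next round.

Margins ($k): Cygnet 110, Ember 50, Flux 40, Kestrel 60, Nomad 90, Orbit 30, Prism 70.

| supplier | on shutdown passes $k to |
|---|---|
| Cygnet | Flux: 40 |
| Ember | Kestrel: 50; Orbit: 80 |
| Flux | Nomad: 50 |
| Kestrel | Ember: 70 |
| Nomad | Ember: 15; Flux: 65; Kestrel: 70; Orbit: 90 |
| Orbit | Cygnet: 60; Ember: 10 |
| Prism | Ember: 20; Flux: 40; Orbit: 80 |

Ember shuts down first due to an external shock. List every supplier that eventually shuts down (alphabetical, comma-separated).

Round 1 — Ember shuts down (initial).
  Kestrel: +50 → 50 < 60
  Orbit: +80 → 80 ≥ 30
Round 2 — Orbit shuts down.
  Cygnet: +60 → 60 < 110
No further shutdowns.

Ember, Orbit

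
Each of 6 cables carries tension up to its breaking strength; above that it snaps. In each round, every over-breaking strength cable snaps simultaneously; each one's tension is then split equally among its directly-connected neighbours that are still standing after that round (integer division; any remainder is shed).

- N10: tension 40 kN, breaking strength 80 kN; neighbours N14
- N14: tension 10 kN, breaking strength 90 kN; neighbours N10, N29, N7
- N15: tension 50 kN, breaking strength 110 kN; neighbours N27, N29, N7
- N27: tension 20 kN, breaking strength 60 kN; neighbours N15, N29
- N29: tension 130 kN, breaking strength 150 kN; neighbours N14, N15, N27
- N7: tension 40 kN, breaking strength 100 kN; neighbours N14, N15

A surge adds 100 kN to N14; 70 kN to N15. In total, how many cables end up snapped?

Round 1 — N14 at 110 > 90; N15 at 120 > 110. N14, N15 snap.
  N14 sheds 110 kN to N10, N29, N7: 36 each (2 lost).
    N10: 40+36 = 76 ≤ 80
    N29: 130+36 = 166 > 150
    N7: 40+36 = 76 ≤ 100
  N15 sheds 120 kN to N27, N29, N7: 40 each.
    N27: 20+40 = 60 ≤ 60
    N29: 166+40 = 206 > 150
    N7: 76+40 = 116 > 100
Round 2 — N29, N7 snap.
  N29 sheds 206 kN to N27: 206 each.
    N27: 60+206 = 266 > 60
  N7 sheds 116 kN: no online neighbours, lost.
Round 3 — N27 snaps.
  N27 sheds 266 kN: no online neighbours, lost.
No further breaks.

5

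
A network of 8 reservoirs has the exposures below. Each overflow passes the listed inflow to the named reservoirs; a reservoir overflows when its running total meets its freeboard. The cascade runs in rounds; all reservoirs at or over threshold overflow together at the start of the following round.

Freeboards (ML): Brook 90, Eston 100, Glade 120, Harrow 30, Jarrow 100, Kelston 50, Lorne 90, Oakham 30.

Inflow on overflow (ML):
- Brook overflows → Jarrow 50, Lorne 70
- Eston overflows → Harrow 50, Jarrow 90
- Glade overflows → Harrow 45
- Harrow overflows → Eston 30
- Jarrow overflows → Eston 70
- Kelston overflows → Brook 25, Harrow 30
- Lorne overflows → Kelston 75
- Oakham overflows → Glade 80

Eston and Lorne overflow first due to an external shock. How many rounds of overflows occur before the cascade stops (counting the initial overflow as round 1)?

Round 1 — Eston, Lorne overflow (initial).
  Harrow: +50 → 50 ≥ 30
  Jarrow: +90 → 90 < 100
  Kelston: +75 → 75 ≥ 50
Round 2 — Harrow, Kelston overflow.
  Brook: +25 → 25 < 90
No further overflows.

2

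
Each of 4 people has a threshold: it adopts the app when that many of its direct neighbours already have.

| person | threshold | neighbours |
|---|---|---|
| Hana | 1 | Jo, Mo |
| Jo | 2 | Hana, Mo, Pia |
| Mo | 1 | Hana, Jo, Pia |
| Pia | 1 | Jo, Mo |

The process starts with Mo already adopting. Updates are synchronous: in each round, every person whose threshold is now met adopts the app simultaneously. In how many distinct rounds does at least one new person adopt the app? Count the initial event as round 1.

Round 1 — Mo adopts the app (initial).
Round 2 — checking thresholds:
  Hana: 1 of 2 neighbours ≥ 1, adopts the app.
  Jo: 1 of 3 neighbours < 2, holds.
  Pia: 1 of 2 neighbours ≥ 1, adopts the app.
Round 3 — checking thresholds:
  Jo: 3 of 3 neighbours ≥ 2, adopts the app.
Round 4 — no new adoptions; cascade stops.

3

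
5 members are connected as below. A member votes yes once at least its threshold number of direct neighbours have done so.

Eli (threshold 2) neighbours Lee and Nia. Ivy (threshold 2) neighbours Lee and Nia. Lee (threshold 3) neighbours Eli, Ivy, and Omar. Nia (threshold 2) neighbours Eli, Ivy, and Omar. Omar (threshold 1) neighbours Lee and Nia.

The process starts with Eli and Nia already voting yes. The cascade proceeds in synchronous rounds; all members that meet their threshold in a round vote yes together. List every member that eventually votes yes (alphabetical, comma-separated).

Round 1 — Eli, Nia vote yes (initial).
Round 2 — checking thresholds:
  Ivy: 1 of 2 neighbours < 2, holds.
  Lee: 1 of 3 neighbours < 3, holds.
  Omar: 1 of 2 neighbours ≥ 1, votes yes.
Round 3 — no new yes votes; cascade stops.

Eli, Nia, Omar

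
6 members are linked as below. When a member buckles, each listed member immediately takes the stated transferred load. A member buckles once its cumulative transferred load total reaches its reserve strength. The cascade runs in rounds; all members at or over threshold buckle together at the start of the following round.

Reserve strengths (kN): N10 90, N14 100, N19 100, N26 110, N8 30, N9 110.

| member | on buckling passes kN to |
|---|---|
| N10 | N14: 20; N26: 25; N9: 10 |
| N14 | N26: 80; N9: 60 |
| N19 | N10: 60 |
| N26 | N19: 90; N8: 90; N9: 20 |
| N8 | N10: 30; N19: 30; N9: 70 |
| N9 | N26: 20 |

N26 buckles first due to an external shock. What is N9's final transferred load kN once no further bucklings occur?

100

Round 1 — N26 buckles (initial).
  N19: +90 → 90 < 100
  N8: +90 → 90 ≥ 30
  N9: +20 → 20 < 110
Round 2 — N8 buckles.
  N10: +30 → 30 < 90
  N19: +30 → 120 ≥ 100
  N9: +70 → 90 < 110
Round 3 — N19 buckles.
  N10: +60 → 90 ≥ 90
Round 4 — N10 buckles.
  N14: +20 → 20 < 100
  N9: +10 → 100 < 110
No further bucklings.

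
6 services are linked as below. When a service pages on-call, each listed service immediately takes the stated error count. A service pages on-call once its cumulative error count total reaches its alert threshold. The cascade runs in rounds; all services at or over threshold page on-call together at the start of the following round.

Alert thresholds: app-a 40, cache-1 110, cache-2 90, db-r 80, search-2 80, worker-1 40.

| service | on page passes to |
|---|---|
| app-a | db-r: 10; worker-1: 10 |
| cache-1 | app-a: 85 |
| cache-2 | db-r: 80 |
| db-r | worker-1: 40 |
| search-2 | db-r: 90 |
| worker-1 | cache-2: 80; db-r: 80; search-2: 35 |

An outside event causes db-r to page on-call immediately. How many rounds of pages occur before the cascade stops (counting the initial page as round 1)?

2

Round 1 — db-r pages on-call (initial).
  worker-1: +40 → 40 ≥ 40
Round 2 — worker-1 pages on-call.
  cache-2: +80 → 80 < 90
  search-2: +35 → 35 < 80
No further pages.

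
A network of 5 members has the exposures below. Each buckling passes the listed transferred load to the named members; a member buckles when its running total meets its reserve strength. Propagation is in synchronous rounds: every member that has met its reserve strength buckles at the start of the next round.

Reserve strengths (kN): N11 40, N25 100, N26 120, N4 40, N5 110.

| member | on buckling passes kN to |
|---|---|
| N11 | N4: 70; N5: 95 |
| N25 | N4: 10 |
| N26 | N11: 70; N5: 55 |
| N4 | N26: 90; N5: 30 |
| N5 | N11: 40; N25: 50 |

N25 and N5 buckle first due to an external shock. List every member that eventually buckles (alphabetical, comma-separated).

N11, N25, N4, N5

Round 1 — N25, N5 buckle (initial).
  N11: +40 → 40 ≥ 40
  N4: +10 → 10 < 40
Round 2 — N11 buckles.
  N4: +70 → 80 ≥ 40
Round 3 — N4 buckles.
  N26: +90 → 90 < 120
No further bucklings.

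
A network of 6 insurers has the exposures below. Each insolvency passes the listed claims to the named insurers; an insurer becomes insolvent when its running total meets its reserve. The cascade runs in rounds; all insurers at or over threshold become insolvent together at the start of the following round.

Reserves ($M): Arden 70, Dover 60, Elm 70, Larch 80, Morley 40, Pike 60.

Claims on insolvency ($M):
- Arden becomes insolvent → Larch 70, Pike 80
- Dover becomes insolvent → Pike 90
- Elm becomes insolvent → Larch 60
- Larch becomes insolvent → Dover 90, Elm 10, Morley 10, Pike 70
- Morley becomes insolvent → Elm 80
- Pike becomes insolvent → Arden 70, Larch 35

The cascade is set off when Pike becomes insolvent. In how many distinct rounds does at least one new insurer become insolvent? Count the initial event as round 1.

Round 1 — Pike becomes insolvent (initial).
  Arden: +70 → 70 ≥ 70
  Larch: +35 → 35 < 80
Round 2 — Arden becomes insolvent.
  Larch: +70 → 105 ≥ 80
Round 3 — Larch becomes insolvent.
  Dover: +90 → 90 ≥ 60
  Elm: +10 → 10 < 70
  Morley: +10 → 10 < 40
Round 4 — Dover becomes insolvent.
No further insolvencies.

4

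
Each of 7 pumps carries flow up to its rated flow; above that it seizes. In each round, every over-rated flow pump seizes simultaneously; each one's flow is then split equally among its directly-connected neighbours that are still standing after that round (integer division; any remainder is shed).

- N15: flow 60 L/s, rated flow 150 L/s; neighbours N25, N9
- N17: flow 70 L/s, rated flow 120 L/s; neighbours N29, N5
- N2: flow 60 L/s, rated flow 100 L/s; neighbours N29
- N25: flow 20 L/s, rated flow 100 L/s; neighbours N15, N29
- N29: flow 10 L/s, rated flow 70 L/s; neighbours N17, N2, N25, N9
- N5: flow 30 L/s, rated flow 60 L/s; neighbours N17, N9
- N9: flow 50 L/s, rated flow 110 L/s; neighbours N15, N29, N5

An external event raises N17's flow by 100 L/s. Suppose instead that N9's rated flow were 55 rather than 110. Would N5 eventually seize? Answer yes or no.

yes

With N9's rated flow at 55:
Round 1 — N17 at 170 > 120. N17 seizes.
  N17 sheds 170 L/s to N29, N5: 85 each.
    N29: 10+85 = 95 > 70
    N5: 30+85 = 115 > 60
Round 2 — N29, N5 seize.
  N29 sheds 95 L/s to N2, N25, N9: 31 each (2 lost).
    N2: 60+31 = 91 ≤ 100
    N25: 20+31 = 51 ≤ 100
    N9: 50+31 = 81 > 55
  N5 sheds 115 L/s to N9: 115 each.
    N9: 81+115 = 196 > 55
Round 3 — N9 seizes.
  N9 sheds 196 L/s to N15: 196 each.
    N15: 60+196 = 256 > 150
Round 4 — N15 seizes.
  N15 sheds 256 L/s to N25: 256 each.
    N25: 51+256 = 307 > 100
Round 5 — N25 seizes.
  N25 sheds 307 L/s: no online neighbours, lost.
No further seizures.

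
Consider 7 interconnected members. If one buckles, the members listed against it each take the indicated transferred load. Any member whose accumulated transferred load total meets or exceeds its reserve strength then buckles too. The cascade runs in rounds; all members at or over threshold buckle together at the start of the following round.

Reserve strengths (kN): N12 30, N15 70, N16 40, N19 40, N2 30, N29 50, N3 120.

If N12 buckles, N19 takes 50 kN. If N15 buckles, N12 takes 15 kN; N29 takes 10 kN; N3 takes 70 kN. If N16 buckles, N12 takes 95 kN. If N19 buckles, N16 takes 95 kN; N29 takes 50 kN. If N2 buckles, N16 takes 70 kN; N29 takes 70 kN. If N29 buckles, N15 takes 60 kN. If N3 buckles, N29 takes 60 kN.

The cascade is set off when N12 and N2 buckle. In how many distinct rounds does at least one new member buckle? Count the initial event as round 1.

2

Round 1 — N12, N2 buckle (initial).
  N16: +70 → 70 ≥ 40
  N19: +50 → 50 ≥ 40
  N29: +70 → 70 ≥ 50
Round 2 — N16, N19, N29 buckle.
  N15: +60 → 60 < 70
No further bucklings.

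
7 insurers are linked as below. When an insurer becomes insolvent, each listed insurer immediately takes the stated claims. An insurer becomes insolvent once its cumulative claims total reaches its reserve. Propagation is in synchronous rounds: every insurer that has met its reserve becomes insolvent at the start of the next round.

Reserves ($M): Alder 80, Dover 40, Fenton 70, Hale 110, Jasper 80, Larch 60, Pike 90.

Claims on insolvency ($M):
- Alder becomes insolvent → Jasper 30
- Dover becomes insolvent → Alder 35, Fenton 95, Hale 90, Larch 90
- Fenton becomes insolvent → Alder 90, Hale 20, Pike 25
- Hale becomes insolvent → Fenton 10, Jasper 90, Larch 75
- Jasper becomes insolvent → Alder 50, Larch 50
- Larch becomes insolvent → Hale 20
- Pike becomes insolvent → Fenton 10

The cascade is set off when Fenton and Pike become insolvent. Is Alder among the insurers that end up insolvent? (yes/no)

yes

Round 1 — Fenton, Pike become insolvent (initial).
  Alder: +90 → 90 ≥ 80
  Hale: +20 → 20 < 110
Round 2 — Alder becomes insolvent.
  Jasper: +30 → 30 < 80
No further insolvencies.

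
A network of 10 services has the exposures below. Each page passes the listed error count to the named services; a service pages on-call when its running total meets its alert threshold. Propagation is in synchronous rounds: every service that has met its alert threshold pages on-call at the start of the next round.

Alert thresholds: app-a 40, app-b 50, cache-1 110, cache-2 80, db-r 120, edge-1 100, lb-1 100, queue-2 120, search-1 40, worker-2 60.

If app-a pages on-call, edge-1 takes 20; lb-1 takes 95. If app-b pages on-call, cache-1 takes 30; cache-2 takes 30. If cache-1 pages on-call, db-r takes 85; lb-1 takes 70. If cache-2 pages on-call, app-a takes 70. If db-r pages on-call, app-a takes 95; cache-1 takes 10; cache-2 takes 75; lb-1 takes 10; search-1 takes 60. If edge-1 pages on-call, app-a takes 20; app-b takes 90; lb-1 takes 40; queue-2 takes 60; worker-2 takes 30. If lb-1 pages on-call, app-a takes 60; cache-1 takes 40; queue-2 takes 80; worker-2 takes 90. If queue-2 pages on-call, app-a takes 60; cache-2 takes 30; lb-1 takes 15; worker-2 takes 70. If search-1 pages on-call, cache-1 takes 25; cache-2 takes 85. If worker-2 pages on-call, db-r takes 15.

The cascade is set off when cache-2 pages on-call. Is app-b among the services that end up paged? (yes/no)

no

Round 1 — cache-2 pages on-call (initial).
  app-a: +70 → 70 ≥ 40
Round 2 — app-a pages on-call.
  edge-1: +20 → 20 < 100
  lb-1: +95 → 95 < 100
No further pages.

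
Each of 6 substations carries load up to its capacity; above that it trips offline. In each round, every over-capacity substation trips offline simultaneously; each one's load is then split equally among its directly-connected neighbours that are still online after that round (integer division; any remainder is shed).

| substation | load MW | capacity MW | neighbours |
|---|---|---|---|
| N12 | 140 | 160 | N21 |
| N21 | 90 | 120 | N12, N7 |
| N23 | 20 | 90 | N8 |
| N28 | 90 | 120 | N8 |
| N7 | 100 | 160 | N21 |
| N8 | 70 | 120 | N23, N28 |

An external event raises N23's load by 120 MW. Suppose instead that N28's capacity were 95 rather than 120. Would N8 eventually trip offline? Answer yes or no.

With N28's capacity at 95:
Round 1 — N23 at 140 > 90. N23 trips offline.
  N23 sheds 140 MW to N8: 140 each.
    N8: 70+140 = 210 > 120
Round 2 — N8 trips offline.
  N8 sheds 210 MW to N28: 210 each.
    N28: 90+210 = 300 > 95
Round 3 — N28 trips offline.
  N28 sheds 300 MW: no online neighbours, lost.
No further trips.

yes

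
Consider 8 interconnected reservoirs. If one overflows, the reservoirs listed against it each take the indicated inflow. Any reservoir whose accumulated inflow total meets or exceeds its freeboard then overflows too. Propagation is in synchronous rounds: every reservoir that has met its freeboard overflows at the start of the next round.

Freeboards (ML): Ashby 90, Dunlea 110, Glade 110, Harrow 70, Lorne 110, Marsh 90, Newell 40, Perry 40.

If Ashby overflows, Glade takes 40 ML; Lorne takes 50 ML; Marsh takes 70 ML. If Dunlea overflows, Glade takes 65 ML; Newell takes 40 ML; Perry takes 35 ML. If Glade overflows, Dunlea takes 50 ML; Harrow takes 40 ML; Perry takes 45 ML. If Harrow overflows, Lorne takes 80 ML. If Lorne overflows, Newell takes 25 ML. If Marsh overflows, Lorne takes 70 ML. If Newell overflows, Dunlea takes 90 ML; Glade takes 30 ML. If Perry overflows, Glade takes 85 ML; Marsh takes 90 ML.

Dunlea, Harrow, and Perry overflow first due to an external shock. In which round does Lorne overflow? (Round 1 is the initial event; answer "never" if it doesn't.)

Round 1 — Dunlea, Harrow, Perry overflow (initial).
  Glade: +65+85 → 150 ≥ 110
  Lorne: +80 → 80 < 110
  Marsh: +90 → 90 ≥ 90
  Newell: +40 → 40 ≥ 40
Round 2 — Glade, Marsh, Newell overflow.
  Lorne: +70 → 150 ≥ 110
Round 3 — Lorne overflows.
No further overflows.

3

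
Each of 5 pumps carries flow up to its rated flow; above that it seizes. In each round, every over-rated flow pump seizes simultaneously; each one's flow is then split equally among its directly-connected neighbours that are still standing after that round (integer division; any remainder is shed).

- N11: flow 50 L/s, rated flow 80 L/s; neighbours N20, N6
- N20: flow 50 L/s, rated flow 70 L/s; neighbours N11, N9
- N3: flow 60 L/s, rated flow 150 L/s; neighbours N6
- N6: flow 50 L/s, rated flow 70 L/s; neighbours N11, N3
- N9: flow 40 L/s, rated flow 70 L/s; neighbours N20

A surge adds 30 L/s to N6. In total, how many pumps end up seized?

4

Round 1 — N6 at 80 > 70. N6 seizes.
  N6 sheds 80 L/s to N11, N3: 40 each.
    N11: 50+40 = 90 > 80
    N3: 60+40 = 100 ≤ 150
Round 2 — N11 seizes.
  N11 sheds 90 L/s to N20: 90 each.
    N20: 50+90 = 140 > 70
Round 3 — N20 seizes.
  N20 sheds 140 L/s to N9: 140 each.
    N9: 40+140 = 180 > 70
Round 4 — N9 seizes.
  N9 sheds 180 L/s: no online neighbours, lost.
No further seizures.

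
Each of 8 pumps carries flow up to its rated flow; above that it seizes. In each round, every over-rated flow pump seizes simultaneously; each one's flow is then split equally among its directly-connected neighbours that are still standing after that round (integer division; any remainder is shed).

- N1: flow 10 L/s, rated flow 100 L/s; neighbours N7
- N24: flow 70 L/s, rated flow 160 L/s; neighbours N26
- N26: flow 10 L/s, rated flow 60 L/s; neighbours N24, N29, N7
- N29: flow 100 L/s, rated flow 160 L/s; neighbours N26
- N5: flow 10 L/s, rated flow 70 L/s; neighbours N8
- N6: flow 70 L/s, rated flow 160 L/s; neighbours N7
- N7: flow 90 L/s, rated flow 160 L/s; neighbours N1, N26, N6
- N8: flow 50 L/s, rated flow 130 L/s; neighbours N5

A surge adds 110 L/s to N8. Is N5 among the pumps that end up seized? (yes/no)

Round 1 — N8 at 160 > 130. N8 seizes.
  N8 sheds 160 L/s to N5: 160 each.
    N5: 10+160 = 170 > 70
Round 2 — N5 seizes.
  N5 sheds 170 L/s: no online neighbours, lost.
No further seizures.

yes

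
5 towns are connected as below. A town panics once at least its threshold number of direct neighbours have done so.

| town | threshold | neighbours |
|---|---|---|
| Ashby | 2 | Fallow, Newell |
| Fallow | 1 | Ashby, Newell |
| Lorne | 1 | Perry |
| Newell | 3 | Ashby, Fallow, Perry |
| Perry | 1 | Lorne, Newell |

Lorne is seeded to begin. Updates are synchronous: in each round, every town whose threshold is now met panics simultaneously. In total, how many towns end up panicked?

Round 1 — Lorne panics (initial).
Round 2 — checking thresholds:
  Perry: 1 of 2 neighbours ≥ 1, panics.
Round 3 — no new panics; cascade stops.

2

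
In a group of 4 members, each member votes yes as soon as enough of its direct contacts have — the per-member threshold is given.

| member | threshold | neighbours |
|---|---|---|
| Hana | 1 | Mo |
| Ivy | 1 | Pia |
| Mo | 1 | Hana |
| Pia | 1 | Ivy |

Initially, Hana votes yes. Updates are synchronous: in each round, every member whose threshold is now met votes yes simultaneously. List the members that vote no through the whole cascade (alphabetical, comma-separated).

Round 1 — Hana votes yes (initial).
Round 2 — checking thresholds:
  Mo: 1 of 1 neighbours ≥ 1, votes yes.
Round 3 — no new yes votes; cascade stops.

Ivy, Pia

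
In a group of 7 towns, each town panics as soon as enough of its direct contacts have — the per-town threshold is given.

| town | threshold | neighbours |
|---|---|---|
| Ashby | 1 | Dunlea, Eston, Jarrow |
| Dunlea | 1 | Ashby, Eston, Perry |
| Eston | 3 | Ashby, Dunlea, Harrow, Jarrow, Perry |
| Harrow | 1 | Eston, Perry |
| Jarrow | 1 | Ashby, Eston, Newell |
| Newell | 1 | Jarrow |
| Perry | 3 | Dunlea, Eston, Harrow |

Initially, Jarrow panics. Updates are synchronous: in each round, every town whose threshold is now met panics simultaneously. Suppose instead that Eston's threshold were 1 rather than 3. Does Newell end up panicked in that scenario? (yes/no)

With Eston's threshold at 1:
Round 1 — Jarrow panics (initial).
Round 2 — checking thresholds:
  Ashby: 1 of 3 neighbours ≥ 1, panics.
  Eston: 1 of 5 neighbours ≥ 1, panics.
  Newell: 1 of 1 neighbours ≥ 1, panics.
Round 3 — checking thresholds:
  Dunlea: 2 of 3 neighbours ≥ 1, panics.
  Harrow: 1 of 2 neighbours ≥ 1, panics.
  Perry: 1 of 3 neighbours < 3, below threshold.
Round 4 — checking thresholds:
  Perry: 3 of 3 neighbours ≥ 3, panics.
Round 5 — no new panics; cascade stops.

yes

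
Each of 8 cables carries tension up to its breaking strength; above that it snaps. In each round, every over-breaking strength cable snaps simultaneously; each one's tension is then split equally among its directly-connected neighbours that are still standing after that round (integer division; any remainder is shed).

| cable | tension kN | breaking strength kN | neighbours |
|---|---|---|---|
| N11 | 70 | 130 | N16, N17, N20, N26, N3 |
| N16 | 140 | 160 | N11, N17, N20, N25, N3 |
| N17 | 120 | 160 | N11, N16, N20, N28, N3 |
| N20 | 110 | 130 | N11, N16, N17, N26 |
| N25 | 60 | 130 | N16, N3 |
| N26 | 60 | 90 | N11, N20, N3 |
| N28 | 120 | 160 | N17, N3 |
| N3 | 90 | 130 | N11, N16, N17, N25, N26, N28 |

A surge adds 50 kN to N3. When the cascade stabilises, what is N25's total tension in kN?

Round 1 — N3 at 140 > 130. N3 snaps.
  N3 sheds 140 kN to N11, N16, N17, N25, N26, N28: 23 each (2 lost).
    N11: 70+23 = 93 ≤ 130
    N16: 140+23 = 163 > 160
    N17: 120+23 = 143 ≤ 160
    N25: 60+23 = 83 ≤ 130
    N26: 60+23 = 83 ≤ 90
    N28: 120+23 = 143 ≤ 160
Round 2 — N16 snaps.
  N16 sheds 163 kN to N11, N17, N20, N25: 40 each (3 lost).
    N11: 93+40 = 133 > 130
    N17: 143+40 = 183 > 160
    N20: 110+40 = 150 > 130
    N25: 83+40 = 123 ≤ 130
Round 3 — N11, N17, N20 snap.
  N11 sheds 133 kN to N26: 133 each.
    N26: 83+133 = 216 > 90
  N17 sheds 183 kN to N28: 183 each.
    N28: 143+183 = 326 > 160
  N20 sheds 150 kN to N26: 150 each.
    N26: 216+150 = 366 > 90
Round 4 — N26, N28 snap.
  N26 sheds 366 kN: no online neighbours, lost.
  N28 sheds 326 kN: no online neighbours, lost.
No further breaks.

123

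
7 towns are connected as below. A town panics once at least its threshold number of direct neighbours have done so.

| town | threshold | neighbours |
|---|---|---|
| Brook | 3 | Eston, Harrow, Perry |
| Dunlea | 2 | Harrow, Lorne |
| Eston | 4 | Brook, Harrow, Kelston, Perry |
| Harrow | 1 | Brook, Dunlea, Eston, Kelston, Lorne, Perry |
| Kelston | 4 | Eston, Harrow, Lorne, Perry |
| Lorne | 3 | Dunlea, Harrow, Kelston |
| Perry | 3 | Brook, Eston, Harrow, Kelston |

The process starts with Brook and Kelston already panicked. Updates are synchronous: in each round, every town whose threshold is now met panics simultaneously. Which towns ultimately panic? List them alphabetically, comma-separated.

Brook, Eston, Harrow, Kelston, Perry

Round 1 — Brook, Kelston panic (initial).
Round 2 — checking thresholds:
  Eston: 2 of 4 neighbours < 4, below threshold.
  Harrow: 2 of 6 neighbours ≥ 1, panics.
  Lorne: 1 of 3 neighbours < 3, below threshold.
  Perry: 2 of 4 neighbours < 3, below threshold.
Round 3 — checking thresholds:
  Dunlea: 1 of 2 neighbours < 2, below threshold.
  Eston: 3 of 4 neighbours < 4, below threshold.
  Lorne: 2 of 3 neighbours < 3, below threshold.
  Perry: 3 of 4 neighbours ≥ 3, panics.
Round 4 — checking thresholds:
  Dunlea: 1 of 2 neighbours < 2, below threshold.
  Eston: 4 of 4 neighbours ≥ 4, panics.
  Lorne: 2 of 3 neighbours < 3, below threshold.
Round 5 — no new panics; cascade stops.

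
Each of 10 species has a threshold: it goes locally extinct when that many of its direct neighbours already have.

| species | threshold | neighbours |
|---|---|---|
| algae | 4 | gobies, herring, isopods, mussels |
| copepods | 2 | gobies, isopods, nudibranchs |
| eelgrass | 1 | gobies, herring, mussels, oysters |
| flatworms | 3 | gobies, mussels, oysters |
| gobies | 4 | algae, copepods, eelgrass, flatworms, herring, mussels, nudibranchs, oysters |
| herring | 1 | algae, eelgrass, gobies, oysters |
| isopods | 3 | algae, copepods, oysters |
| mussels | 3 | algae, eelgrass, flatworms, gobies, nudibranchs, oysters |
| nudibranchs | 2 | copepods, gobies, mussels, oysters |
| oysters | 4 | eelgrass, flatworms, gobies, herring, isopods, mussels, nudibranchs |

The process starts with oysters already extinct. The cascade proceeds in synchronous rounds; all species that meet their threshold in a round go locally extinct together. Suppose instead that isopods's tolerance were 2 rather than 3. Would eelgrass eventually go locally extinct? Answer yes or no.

With isopods's tolerance at 2:
Round 1 — oysters goes locally extinct (initial).
Round 2 — checking thresholds:
  eelgrass: 1 of 4 neighbours ≥ 1, goes locally extinct.
  flatworms: 1 of 3 neighbours < 3, not yet.
  gobies: 1 of 8 neighbours < 4, not yet.
  herring: 1 of 4 neighbours ≥ 1, goes locally extinct.
  isopods: 1 of 3 neighbours < 2, not yet.
  mussels: 1 of 6 neighbours < 3, not yet.
  nudibranchs: 1 of 4 neighbours < 2, not yet.
Round 3 — no new extinctions; cascade stops.

yes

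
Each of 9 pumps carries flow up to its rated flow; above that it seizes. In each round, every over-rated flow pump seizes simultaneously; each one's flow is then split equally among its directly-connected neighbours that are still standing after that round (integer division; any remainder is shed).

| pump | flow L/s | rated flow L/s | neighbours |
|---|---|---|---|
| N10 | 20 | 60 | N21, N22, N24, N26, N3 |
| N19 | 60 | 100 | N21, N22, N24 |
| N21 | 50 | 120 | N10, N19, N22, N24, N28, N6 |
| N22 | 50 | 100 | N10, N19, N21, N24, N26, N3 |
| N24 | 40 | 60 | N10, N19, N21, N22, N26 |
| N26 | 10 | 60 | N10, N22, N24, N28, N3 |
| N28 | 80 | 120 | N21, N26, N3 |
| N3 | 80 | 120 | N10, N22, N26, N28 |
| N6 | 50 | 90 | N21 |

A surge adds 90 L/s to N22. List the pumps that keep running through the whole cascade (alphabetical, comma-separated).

Round 1 — N22 at 140 > 100. N22 seizes.
  N22 sheds 140 L/s to N10, N19, N21, N24, N26, N3: 23 each (2 lost).
    N10: 20+23 = 43 ≤ 60
    N19: 60+23 = 83 ≤ 100
    N21: 50+23 = 73 ≤ 120
    N24: 40+23 = 63 > 60
    N26: 10+23 = 33 ≤ 60
    N3: 80+23 = 103 ≤ 120
Round 2 — N24 seizes.
  N24 sheds 63 L/s to N10, N19, N21, N26: 15 each (3 lost).
    N10: 43+15 = 58 ≤ 60
    N19: 83+15 = 98 ≤ 100
    N21: 73+15 = 88 ≤ 120
    N26: 33+15 = 48 ≤ 60
No further seizures.

N10, N19, N21, N26, N28, N3, N6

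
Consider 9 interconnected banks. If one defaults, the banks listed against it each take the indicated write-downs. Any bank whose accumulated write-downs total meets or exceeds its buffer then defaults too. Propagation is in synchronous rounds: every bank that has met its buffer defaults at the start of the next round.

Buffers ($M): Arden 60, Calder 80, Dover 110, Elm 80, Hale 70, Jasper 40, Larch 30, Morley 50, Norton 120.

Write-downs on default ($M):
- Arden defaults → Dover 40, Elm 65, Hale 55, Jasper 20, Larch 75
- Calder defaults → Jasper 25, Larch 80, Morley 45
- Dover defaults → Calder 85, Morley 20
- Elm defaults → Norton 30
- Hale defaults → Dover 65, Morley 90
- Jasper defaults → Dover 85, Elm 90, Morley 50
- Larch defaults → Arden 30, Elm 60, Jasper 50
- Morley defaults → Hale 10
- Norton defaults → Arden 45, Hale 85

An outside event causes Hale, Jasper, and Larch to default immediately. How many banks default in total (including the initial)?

7

Round 1 — Hale, Jasper, Larch default (initial).
  Arden: +30 → 30 < 60
  Dover: +65+85 → 150 ≥ 110
  Elm: +90+60 → 150 ≥ 80
  Morley: +90+50 → 140 ≥ 50
Round 2 — Dover, Elm, Morley default.
  Calder: +85 → 85 ≥ 80
  Norton: +30 → 30 < 120
Round 3 — Calder defaults.
No further defaults.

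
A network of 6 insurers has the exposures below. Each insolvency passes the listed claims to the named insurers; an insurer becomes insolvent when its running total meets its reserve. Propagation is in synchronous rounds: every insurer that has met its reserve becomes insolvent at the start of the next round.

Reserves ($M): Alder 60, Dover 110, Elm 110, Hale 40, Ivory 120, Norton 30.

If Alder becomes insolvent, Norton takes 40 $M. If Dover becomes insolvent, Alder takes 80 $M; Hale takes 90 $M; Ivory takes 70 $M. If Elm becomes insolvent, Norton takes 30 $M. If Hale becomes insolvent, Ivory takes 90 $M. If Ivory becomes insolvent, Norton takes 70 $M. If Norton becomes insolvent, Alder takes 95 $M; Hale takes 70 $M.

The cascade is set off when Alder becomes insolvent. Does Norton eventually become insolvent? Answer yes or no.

yes

Round 1 — Alder becomes insolvent (initial).
  Norton: +40 → 40 ≥ 30
Round 2 — Norton becomes insolvent.
  Hale: +70 → 70 ≥ 40
Round 3 — Hale becomes insolvent.
  Ivory: +90 → 90 < 120
No further insolvencies.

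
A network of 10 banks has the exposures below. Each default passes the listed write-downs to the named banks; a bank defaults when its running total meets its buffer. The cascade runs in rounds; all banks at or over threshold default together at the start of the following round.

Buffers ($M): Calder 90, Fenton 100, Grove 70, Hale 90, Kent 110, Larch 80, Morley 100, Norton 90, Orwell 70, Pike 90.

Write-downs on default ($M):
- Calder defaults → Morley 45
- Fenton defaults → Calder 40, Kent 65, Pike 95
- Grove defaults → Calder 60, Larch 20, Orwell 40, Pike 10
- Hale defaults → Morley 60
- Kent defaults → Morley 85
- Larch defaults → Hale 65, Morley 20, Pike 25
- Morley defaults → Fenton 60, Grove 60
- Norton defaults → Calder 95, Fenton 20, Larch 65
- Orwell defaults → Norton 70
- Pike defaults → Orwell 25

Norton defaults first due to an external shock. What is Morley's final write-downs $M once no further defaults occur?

Round 1 — Norton defaults (initial).
  Calder: +95 → 95 ≥ 90
  Fenton: +20 → 20 < 100
  Larch: +65 → 65 < 80
Round 2 — Calder defaults.
  Morley: +45 → 45 < 100
No further defaults.

45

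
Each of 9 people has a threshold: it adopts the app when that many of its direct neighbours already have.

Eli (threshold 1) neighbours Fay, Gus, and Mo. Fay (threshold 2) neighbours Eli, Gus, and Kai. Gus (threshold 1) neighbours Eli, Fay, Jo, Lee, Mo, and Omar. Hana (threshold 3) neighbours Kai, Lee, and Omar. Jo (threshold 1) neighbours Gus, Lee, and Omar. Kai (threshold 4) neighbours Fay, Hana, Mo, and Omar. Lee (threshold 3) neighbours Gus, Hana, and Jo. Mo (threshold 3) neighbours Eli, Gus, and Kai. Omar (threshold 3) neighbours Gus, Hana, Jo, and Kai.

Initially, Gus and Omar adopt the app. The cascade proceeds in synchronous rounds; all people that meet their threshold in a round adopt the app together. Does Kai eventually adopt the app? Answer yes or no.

no

Round 1 — Gus, Omar adopt the app (initial).
Round 2 — checking thresholds:
  Eli: 1 of 3 neighbours ≥ 1, adopts the app.
  Fay: 1 of 3 neighbours < 2, below threshold.
  Hana: 1 of 3 neighbours < 3, below threshold.
  Jo: 2 of 3 neighbours ≥ 1, adopts the app.
  Kai: 1 of 4 neighbours < 4, below threshold.
  Lee: 1 of 3 neighbours < 3, below threshold.
  Mo: 1 of 3 neighbours < 3, below threshold.
Round 3 — checking thresholds:
  Fay: 2 of 3 neighbours ≥ 2, adopts the app.
  Hana: 1 of 3 neighbours < 3, below threshold.
  Kai: 1 of 4 neighbours < 4, below threshold.
  Lee: 2 of 3 neighbours < 3, below threshold.
  Mo: 2 of 3 neighbours < 3, below threshold.
Round 4 — no new adoptions; cascade stops.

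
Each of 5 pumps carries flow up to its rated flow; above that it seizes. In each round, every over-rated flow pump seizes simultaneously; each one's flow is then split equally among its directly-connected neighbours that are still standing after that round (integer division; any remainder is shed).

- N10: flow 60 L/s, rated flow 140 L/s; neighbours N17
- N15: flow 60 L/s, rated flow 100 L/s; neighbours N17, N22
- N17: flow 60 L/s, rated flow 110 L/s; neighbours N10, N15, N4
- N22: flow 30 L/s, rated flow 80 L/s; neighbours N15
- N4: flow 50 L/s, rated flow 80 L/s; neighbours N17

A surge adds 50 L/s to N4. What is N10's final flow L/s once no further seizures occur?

140

Round 1 — N4 at 100 > 80. N4 seizes.
  N4 sheds 100 L/s to N17: 100 each.
    N17: 60+100 = 160 > 110
Round 2 — N17 seizes.
  N17 sheds 160 L/s to N10, N15: 80 each.
    N10: 60+80 = 140 ≤ 140
    N15: 60+80 = 140 > 100
Round 3 — N15 seizes.
  N15 sheds 140 L/s to N22: 140 each.
    N22: 30+140 = 170 > 80
Round 4 — N22 seizes.
  N22 sheds 170 L/s: no online neighbours, lost.
No further seizures.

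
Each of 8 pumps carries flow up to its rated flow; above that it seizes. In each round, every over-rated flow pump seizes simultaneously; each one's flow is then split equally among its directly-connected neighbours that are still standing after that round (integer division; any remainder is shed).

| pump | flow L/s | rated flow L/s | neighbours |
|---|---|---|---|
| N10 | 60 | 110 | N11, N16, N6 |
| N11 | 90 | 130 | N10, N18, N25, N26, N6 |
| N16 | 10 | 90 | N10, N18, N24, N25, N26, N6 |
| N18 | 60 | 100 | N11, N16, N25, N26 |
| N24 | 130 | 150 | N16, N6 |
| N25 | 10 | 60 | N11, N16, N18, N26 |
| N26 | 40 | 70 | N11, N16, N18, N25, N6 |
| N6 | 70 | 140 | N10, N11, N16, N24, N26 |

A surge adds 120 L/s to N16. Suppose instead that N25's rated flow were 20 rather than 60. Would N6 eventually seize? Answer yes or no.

With N25's rated flow at 20:
Round 1 — N16 at 130 > 90. N16 seizes.
  N16 sheds 130 L/s to N10, N18, N24, N25, N26, N6: 21 each (4 lost).
    N10: 60+21 = 81 ≤ 110
    N18: 60+21 = 81 ≤ 100
    N24: 130+21 = 151 > 150
    N25: 10+21 = 31 > 20
    N26: 40+21 = 61 ≤ 70
    N6: 70+21 = 91 ≤ 140
Round 2 — N24, N25 seize.
  N24 sheds 151 L/s to N6: 151 each.
    N6: 91+151 = 242 > 140
  N25 sheds 31 L/s to N11, N18, N26: 10 each (1 lost).
    N11: 90+10 = 100 ≤ 130
    N18: 81+10 = 91 ≤ 100
    N26: 61+10 = 71 > 70
Round 3 — N26, N6 seize.
  N26 sheds 71 L/s to N11, N18: 35 each (1 lost).
    N11: 100+35 = 135 > 130
    N18: 91+35 = 126 > 100
  N6 sheds 242 L/s to N10, N11: 121 each.
    N10: 81+121 = 202 > 110
    N11: 135+121 = 256 > 130
Round 4 — N10, N11, N18 seize.
  N10 sheds 202 L/s: no online neighbours, lost.
  N11 sheds 256 L/s: no online neighbours, lost.
  N18 sheds 126 L/s: no online neighbours, lost.
No further seizures.

yes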